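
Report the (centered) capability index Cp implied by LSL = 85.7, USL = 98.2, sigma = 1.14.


Cp = (USL - LSL) / (6 * sigma)
= (98.2 - 85.7) / (6 * 1.14)
= 12.5000 / 6.8400
= 1.8275

1.8275


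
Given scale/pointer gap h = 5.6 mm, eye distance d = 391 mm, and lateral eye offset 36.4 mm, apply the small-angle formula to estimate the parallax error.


error = h * offset / d
= 5.6 * 36.4 / 391
= 0.5213

0.5213


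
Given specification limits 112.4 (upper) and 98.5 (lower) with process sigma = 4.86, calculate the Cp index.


Cp = (USL - LSL) / (6 * sigma)
= (112.4 - 98.5) / (6 * 4.86)
= 13.9000 / 29.1600
= 0.4767

0.4767


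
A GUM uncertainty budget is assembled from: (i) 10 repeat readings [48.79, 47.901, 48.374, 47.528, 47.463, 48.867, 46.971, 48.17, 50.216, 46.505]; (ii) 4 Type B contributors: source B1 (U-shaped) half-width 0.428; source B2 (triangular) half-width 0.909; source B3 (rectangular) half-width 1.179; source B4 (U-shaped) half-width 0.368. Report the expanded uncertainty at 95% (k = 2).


mean = (48.79 + 47.901 + 48.374 + 47.528 + 47.463 + 48.867 + 46.971 + 48.17 + 50.216 + 46.505) / 10 = 48.0785
s = sqrt(sum((x - mean)^2)/(n-1)) = 1.0650205
u_A = s / sqrt(n) = 1.0650205 / sqrt(10) = 0.33678905
u_B1 = 0.428 / sqrt(2) = 0.3026417
u_B2 = 0.909 / sqrt(6) = 0.3710977
u_B3 = 1.179 / sqrt(3) = 0.68069597
u_B4 = 0.368 / sqrt(2) = 0.2602153
uc = sqrt(0.33678905^2 + 0.3026417^2 + 0.3710977^2 + 0.68069597^2 + 0.2602153^2) = 0.93476808
U = k * uc = 2 * 0.93476808
U = 1.8695

1.8695


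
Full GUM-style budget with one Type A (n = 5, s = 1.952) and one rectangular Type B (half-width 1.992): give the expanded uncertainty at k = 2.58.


u_A = s / sqrt(n) = 1.952 / sqrt(5) = 0.87296094
u_B = half_width / sqrt(3) = 1.992 / sqrt(3) = 1.1500817
uc = sqrt(u_A^2 + u_B^2) = sqrt(0.87296094^2 + 1.1500817^2) = 1.4438659
U = k * uc = 2.58 * 1.4438659
U = 3.7252

3.7252


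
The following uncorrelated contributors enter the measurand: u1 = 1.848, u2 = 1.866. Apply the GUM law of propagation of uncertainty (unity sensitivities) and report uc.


uc = sqrt(1.848^2 + 1.866^2)
uc = sqrt(6.89706)
uc = 2.6262

2.6262


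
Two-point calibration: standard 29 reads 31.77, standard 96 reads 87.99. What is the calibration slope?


slope = (y2 - y1) / (x2 - x1)
= (87.99 - 31.77) / (96 - 29)
= 56.2200 / 67
= 0.8391

0.8391


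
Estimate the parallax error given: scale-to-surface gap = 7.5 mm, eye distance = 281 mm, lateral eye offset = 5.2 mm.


error = h * offset / d
= 7.5 * 5.2 / 281
= 0.1388

0.1388


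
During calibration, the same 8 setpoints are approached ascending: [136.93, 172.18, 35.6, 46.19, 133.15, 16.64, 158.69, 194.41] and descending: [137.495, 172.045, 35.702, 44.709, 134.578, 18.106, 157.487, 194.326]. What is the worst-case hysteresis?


|136.93 - 137.495| = 0.5650
|172.18 - 172.045| = 0.1350
|35.6 - 35.702| = 0.1020
|46.19 - 44.709| = 1.4810
|133.15 - 134.578| = 1.4280
|16.64 - 18.106| = 1.4660
|158.69 - 157.487| = 1.2030
|194.41 - 194.326| = 0.0840
hysteresis = max(diffs) = 1.4810

1.4810


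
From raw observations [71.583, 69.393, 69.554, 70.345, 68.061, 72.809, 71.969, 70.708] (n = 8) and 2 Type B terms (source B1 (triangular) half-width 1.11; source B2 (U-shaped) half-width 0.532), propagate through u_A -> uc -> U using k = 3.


mean = (71.583 + 69.393 + 69.554 + 70.345 + 68.061 + 72.809 + 71.969 + 70.708) / 8 = 70.55275
s = sqrt(sum((x - mean)^2)/(n-1)) = 1.5481069
u_A = s / sqrt(n) = 1.5481069 / sqrt(8) = 0.54733844
u_B1 = 1.11 / sqrt(6) = 0.4531556
u_B2 = 0.532 / sqrt(2) = 0.37618081
uc = sqrt(0.54733844^2 + 0.4531556^2 + 0.37618081^2) = 0.80401578
U = k * uc = 3 * 0.80401578
U = 2.4120

2.4120


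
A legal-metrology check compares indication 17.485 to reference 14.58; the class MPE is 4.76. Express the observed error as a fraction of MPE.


e = indication - reference = 17.485 - 14.58 = 2.9050
|e| = 2.9050
ratio = |e| / MPE = 2.9050 / 4.76
ratio = 0.6103

0.6103


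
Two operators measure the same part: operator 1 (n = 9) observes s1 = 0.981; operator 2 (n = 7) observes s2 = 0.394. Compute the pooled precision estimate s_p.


s_p = sqrt(((n1-1)*s1^2 + (n2-1)*s2^2) / (n1+n2-2))
numerator = (9-1)*0.981^2 + (7-1)*0.394^2 = 7.698888 + 0.931416 = 8.630304
denominator = 9 + 7 - 2 = 14
s_p^2 = 8.630304 / 14 = 0.61645029
s_p = sqrt(0.61645029) = 0.7851

0.7851


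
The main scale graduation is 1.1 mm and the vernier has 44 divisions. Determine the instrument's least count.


LC = MSD / n_div
= 1.1 / 44
= 0.0250

0.0250


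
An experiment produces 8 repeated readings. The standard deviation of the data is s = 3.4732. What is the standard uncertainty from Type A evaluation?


u_A = s / sqrt(n)
u_A = 3.4732 / sqrt(8)
u_A = 3.4732 / 2.8284271
u_A = 1.2280

1.2280


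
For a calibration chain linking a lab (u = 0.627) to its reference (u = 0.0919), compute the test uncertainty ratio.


TUR = u_lab / u_ref
= 0.627 / 0.0919
= 6.8226

6.8226


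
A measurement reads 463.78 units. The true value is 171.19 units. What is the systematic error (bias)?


Systematic error = measured - true
= 463.78 - 171.19
= 292.5900

292.5900


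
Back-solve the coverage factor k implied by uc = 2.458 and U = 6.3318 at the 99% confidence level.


k = U / uc
k = 6.3318 / 2.458
k = 2.576

2.576


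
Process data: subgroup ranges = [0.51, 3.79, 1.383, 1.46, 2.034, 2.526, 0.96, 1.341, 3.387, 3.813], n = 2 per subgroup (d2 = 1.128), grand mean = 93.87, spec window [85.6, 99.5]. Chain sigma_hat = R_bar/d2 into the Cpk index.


R_bar = (0.51 + 3.79 + 1.383 + 1.46 + 2.034 + 2.526 + 0.96 + 1.341 + 3.387 + 3.813) / 10 = 2.1204
sigma = R_bar / d2 = 2.1204 / 1.128 = 1.8797872
Cp = (USL - LSL)/(6*sigma) = (99.5 - 85.6)/(6*1.8797872) = 1.2324
Cpu = (99.5 - 93.87)/(3*1.8797872) = 0.9983
Cpl = (93.87 - 85.6)/(3*1.8797872) = 1.4665
Cpk = min(Cpu, Cpl) = 0.9983

0.9983


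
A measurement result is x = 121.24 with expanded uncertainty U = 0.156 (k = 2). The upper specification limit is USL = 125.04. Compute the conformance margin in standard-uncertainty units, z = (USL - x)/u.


u = U / k = 0.156 / 2 = 0.078
margin = |USL - x| = |125.04 - 121.24| = 3.8
z = margin / u = 3.8 / 0.078
z = 48.7179

48.7179


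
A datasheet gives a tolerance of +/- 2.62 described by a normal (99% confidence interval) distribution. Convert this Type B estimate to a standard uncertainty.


u_B = half_width / 2.576
u_B = 2.62 / 2.576
u_B = 1.0171

1.0171


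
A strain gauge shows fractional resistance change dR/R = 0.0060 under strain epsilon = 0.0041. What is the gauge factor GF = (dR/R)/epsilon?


GF = (dR/R) / epsilon
= 0.0060 / 0.0041
= 1.4634

1.4634


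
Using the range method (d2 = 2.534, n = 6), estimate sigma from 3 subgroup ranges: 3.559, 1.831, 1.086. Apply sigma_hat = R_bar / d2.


R_bar = (3.559 + 1.831 + 1.086) / 3
R_bar = 6.476 / 3 = 2.1586667
sigma_hat = R_bar / d2 = 2.1586667 / 2.534 = 0.8519

0.8519


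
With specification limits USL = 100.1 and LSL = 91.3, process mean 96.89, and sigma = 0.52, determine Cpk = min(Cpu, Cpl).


Cpu = (USL - mean) / (3*sigma) = (100.1 - 96.89) / (3*0.52) = 2.0577
Cpl = (mean - LSL) / (3*sigma) = (96.89 - 91.3) / (3*0.52) = 3.5833
Cpk = min(Cpu, Cpl) = 2.0577

2.0577


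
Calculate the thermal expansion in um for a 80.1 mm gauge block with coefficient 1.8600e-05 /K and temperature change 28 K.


dL = L * alpha * dT
= 80.1 * 1.8600e-05 * 28
= 0.0417161 mm
dL_um = 0.0417161 * 1000 = 41.7161 um

41.7161


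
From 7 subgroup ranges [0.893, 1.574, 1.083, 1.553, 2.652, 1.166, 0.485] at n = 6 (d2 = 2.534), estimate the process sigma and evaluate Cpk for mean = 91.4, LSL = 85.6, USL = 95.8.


R_bar = (0.893 + 1.574 + 1.083 + 1.553 + 2.652 + 1.166 + 0.485) / 7 = 1.3437143
sigma = R_bar / d2 = 1.3437143 / 2.534 = 0.53027399
Cp = (USL - LSL)/(6*sigma) = (95.8 - 85.6)/(6*0.53027399) = 3.2059
Cpu = (95.8 - 91.4)/(3*0.53027399) = 2.7659
Cpl = (91.4 - 85.6)/(3*0.53027399) = 3.6459
Cpk = min(Cpu, Cpl) = 2.7659

2.7659


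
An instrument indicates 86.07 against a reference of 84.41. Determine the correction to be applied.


Correction = standard - reading
= 84.41 - 86.07
= -1.6600

-1.6600


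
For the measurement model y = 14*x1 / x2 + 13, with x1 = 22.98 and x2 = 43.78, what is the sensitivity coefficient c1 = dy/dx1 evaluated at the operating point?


y = 14*x1 / x2 + 13
dy/dx1 = 14/x2
Evaluate at x2 = 43.78: c1 = 14 / 43.78
c1 = 0.3198

0.3198


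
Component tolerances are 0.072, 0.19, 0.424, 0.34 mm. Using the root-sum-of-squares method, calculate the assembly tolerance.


RSS = sqrt(0.072^2 + 0.19^2 + 0.424^2 + 0.34^2)
= sqrt(0.33666)
= 0.5802

0.5802


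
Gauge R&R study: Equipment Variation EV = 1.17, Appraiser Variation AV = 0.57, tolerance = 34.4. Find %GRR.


GRR = sqrt(EV^2 + AV^2) = sqrt(1.17^2 + 0.57^2) = 1.3014607
%GRR = GRR / tol * 100 = 1.3014607 / 34.4 * 100
%GRR = 3.7833

3.7833


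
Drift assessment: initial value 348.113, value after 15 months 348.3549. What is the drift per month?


rate = (v2 - v1) / months
= (348.3549 - 348.113) / 15
= 0.2419 / 15
= 0.0161

0.0161


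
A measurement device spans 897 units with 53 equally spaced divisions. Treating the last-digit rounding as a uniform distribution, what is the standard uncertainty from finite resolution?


resolution = range / divisions
resolution = 897 / 53 = 16.924528
u_res = resolution / (2*sqrt(3))
u_res = 16.924528 / 3.4641016
u_res = 4.8857

4.8857


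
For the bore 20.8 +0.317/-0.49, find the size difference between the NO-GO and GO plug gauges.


GO = nominal - lower_tol (smallest hole = maximum material condition)
GO = 20.8 - 0.49 = 20.31
NO-GO = nominal + upper_tol (largest hole = least material condition)
NO-GO = 20.8 + 0.317 = 21.117
spread = NO-GO - GO = 21.117 - 20.31 = 0.8070

0.8070


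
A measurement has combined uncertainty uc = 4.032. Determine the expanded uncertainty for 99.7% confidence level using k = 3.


U = k * uc
U = 3 * 4.032
U = 12.0960

12.0960


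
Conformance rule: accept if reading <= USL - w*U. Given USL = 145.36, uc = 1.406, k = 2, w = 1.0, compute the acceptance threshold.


U = k * uc = 2 * 1.406 = 2.812
guard band g = w * U = 1.0 * 2.812 = 2.812
AL = USL - g = 145.36 - 2.812
AL = 142.5480

142.5480


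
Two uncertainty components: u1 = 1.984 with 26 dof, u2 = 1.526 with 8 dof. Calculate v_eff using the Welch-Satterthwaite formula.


uc = sqrt(u1^2 + u2^2) = sqrt(1.984^2 + 1.526^2) = 2.5029846
v_eff = uc^4 / (u1^4/v1 + u2^4/v2)
= 2.5029846^4 / (1.984^4/26 + 1.526^4/8)
= 39.249372 / 1.2737688
v_eff = 30.8136

30.8136


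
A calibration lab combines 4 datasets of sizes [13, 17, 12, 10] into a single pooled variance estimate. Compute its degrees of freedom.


nu = sum_i (n_i - 1)
nu = ((13 - 1) + (17 - 1) + (12 - 1) + (10 - 1))
nu = 12 + 16 + 11 + 9
nu = 48

48


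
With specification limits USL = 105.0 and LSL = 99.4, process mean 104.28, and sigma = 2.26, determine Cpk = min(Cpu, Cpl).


Cpu = (USL - mean) / (3*sigma) = (105.0 - 104.28) / (3*2.26) = 0.1062
Cpl = (mean - LSL) / (3*sigma) = (104.28 - 99.4) / (3*2.26) = 0.7198
Cpk = min(Cpu, Cpl) = 0.1062

0.1062


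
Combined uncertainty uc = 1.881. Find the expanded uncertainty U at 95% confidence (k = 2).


U = k * uc
U = 2 * 1.881
U = 3.7620

3.7620


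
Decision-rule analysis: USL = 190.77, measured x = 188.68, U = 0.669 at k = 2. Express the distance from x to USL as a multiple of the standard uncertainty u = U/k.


u = U / k = 0.669 / 2 = 0.3345
margin = |USL - x| = |190.77 - 188.68| = 2.09
z = margin / u = 2.09 / 0.3345
z = 6.2481

6.2481


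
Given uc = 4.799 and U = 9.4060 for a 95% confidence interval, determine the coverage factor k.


k = U / uc
k = 9.4060 / 4.799
k = 1.96

1.96


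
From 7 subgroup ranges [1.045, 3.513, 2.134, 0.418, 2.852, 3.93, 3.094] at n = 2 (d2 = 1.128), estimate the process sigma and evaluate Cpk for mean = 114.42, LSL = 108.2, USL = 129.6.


R_bar = (1.045 + 3.513 + 2.134 + 0.418 + 2.852 + 3.93 + 3.094) / 7 = 2.4265714
sigma = R_bar / d2 = 2.4265714 / 1.128 = 2.1512158
Cp = (USL - LSL)/(6*sigma) = (129.6 - 108.2)/(6*2.1512158) = 1.6580
Cpu = (129.6 - 114.42)/(3*2.1512158) = 2.3522
Cpl = (114.42 - 108.2)/(3*2.1512158) = 0.9638
Cpk = min(Cpu, Cpl) = 0.9638

0.9638


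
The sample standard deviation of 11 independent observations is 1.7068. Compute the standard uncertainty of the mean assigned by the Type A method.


u_A = s / sqrt(n)
u_A = 1.7068 / sqrt(11)
u_A = 1.7068 / 3.3166248
u_A = 0.5146

0.5146


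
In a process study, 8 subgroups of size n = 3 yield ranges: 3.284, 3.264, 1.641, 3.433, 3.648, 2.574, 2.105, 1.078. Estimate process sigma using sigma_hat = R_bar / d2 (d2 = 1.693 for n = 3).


R_bar = (3.284 + 3.264 + 1.641 + 3.433 + 3.648 + 2.574 + 2.105 + 1.078) / 8
R_bar = 21.027 / 8 = 2.628375
sigma_hat = R_bar / d2 = 2.628375 / 1.693 = 1.5525

1.5525


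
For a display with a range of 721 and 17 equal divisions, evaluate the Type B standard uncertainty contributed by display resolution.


resolution = range / divisions
resolution = 721 / 17 = 42.411765
u_res = resolution / (2*sqrt(3))
u_res = 42.411765 / 3.4641016
u_res = 12.2432

12.2432


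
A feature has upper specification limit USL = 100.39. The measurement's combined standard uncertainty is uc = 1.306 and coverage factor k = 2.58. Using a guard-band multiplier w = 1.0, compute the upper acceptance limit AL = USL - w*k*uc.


U = k * uc = 2.58 * 1.306 = 3.36948
guard band g = w * U = 1.0 * 3.36948 = 3.36948
AL = USL - g = 100.39 - 3.36948
AL = 97.0205

97.0205


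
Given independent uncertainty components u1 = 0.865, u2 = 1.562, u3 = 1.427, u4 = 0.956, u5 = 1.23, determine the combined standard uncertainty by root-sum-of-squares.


uc = sqrt(0.865^2 + 1.562^2 + 1.427^2 + 0.956^2 + 1.23^2)
uc = sqrt(7.651234)
uc = 2.7661

2.7661


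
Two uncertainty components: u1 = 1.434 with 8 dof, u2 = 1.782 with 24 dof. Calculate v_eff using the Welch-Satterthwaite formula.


uc = sqrt(u1^2 + u2^2) = sqrt(1.434^2 + 1.782^2) = 2.2873303
v_eff = uc^4 / (u1^4/v1 + u2^4/v2)
= 2.2873303^4 / (1.434^4/8 + 1.782^4/24)
= 27.372567 / 0.94873969
v_eff = 28.8515

28.8515


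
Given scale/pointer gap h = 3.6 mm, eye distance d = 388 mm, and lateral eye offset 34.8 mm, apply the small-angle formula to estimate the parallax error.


error = h * offset / d
= 3.6 * 34.8 / 388
= 0.3229

0.3229


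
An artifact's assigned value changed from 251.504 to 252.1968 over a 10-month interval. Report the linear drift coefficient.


rate = (v2 - v1) / months
= (252.1968 - 251.504) / 10
= 0.6928 / 10
= 0.0693

0.0693


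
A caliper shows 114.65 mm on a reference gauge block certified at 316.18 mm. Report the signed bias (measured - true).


Systematic error = measured - true
= 114.65 - 316.18
= -201.5300

-201.5300


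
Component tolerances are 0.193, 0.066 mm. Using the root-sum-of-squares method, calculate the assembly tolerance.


RSS = sqrt(0.193^2 + 0.066^2)
= sqrt(0.041605)
= 0.2040

0.2040


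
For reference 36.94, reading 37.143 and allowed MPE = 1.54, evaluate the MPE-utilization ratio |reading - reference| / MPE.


e = indication - reference = 37.143 - 36.94 = 0.2030
|e| = 0.2030
ratio = |e| / MPE = 0.2030 / 1.54
ratio = 0.1318

0.1318


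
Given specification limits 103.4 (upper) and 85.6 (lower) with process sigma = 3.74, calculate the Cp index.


Cp = (USL - LSL) / (6 * sigma)
= (103.4 - 85.6) / (6 * 3.74)
= 17.8000 / 22.4400
= 0.7932

0.7932


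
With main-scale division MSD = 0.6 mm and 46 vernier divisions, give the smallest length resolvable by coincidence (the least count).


LC = MSD / n_div
= 0.6 / 46
= 0.0130

0.0130


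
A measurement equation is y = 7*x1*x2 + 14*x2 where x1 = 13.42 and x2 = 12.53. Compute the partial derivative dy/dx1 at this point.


y = 7*x1*x2 + 14*x2
dy/dx1 = 7*x2
Evaluate at x2 = 12.53: c1 = 7 * 12.53
c1 = 87.7100

87.7100


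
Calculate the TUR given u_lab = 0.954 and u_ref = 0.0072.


TUR = u_lab / u_ref
= 0.954 / 0.0072
= 132.5000

132.5000


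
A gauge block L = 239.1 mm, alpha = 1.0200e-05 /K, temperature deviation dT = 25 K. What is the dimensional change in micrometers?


dL = L * alpha * dT
= 239.1 * 1.0200e-05 * 25
= 0.0609705 mm
dL_um = 0.0609705 * 1000 = 60.9705 um

60.9705


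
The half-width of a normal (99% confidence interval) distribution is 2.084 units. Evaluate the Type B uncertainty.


u_B = half_width / 2.576
u_B = 2.084 / 2.576
u_B = 0.8090

0.8090


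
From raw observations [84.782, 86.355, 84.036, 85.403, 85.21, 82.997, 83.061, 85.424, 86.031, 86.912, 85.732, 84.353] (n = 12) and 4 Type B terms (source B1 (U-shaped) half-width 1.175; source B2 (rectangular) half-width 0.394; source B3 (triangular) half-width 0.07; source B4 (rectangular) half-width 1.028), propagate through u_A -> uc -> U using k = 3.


mean = (84.782 + 86.355 + 84.036 + 85.403 + 85.21 + 82.997 + 83.061 + 85.424 + 86.031 + 86.912 + 85.732 + 84.353) / 12 = 85.02466667
s = sqrt(sum((x - mean)^2)/(n-1)) = 1.2298077
u_A = s / sqrt(n) = 1.2298077 / sqrt(12) = 0.3550149
u_B1 = 1.175 / sqrt(2) = 0.83085047
u_B2 = 0.394 / sqrt(3) = 0.22747601
u_B3 = 0.07 / sqrt(6) = 0.02857738
u_B4 = 1.028 / sqrt(3) = 0.59351608
uc = sqrt(0.3550149^2 + 0.83085047^2 + 0.22747601^2 + 0.02857738^2 + 0.59351608^2) = 1.1050663
U = k * uc = 3 * 1.1050663
U = 3.3152

3.3152


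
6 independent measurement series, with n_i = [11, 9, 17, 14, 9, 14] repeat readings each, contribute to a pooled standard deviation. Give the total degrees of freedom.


nu = sum_i (n_i - 1)
nu = ((11 - 1) + (9 - 1) + (17 - 1) + (14 - 1) + (9 - 1) + (14 - 1))
nu = 10 + 8 + 16 + 13 + 8 + 13
nu = 68

68


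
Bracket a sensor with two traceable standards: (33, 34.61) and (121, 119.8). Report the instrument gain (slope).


slope = (y2 - y1) / (x2 - x1)
= (119.8 - 34.61) / (121 - 33)
= 85.1900 / 88
= 0.9681

0.9681


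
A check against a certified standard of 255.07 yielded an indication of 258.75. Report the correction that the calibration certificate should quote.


Correction = standard - reading
= 255.07 - 258.75
= -3.6800

-3.6800


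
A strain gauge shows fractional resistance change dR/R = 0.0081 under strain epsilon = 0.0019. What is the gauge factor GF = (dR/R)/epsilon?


GF = (dR/R) / epsilon
= 0.0081 / 0.0019
= 4.2632

4.2632


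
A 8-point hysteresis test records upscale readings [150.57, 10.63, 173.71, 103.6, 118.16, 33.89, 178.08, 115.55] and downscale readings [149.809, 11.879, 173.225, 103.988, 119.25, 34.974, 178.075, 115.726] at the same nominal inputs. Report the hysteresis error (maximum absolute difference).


|150.57 - 149.809| = 0.7610
|10.63 - 11.879| = 1.2490
|173.71 - 173.225| = 0.4850
|103.6 - 103.988| = 0.3880
|118.16 - 119.25| = 1.0900
|33.89 - 34.974| = 1.0840
|178.08 - 178.075| = 0.0050
|115.55 - 115.726| = 0.1760
hysteresis = max(diffs) = 1.2490

1.2490


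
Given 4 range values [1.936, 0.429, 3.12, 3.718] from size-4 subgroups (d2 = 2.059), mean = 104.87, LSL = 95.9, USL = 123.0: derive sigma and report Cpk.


R_bar = (1.936 + 0.429 + 3.12 + 3.718) / 4 = 2.30075
sigma = R_bar / d2 = 2.30075 / 2.059 = 1.1174114
Cp = (USL - LSL)/(6*sigma) = (123.0 - 95.9)/(6*1.1174114) = 4.0421
Cpu = (123.0 - 104.87)/(3*1.1174114) = 5.4083
Cpl = (104.87 - 95.9)/(3*1.1174114) = 2.6758
Cpk = min(Cpu, Cpl) = 2.6758

2.6758


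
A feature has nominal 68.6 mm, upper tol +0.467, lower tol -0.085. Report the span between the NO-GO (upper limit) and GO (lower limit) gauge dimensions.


GO = nominal - lower_tol (smallest hole = maximum material condition)
GO = 68.6 - 0.085 = 68.515
NO-GO = nominal + upper_tol (largest hole = least material condition)
NO-GO = 68.6 + 0.467 = 69.067
spread = NO-GO - GO = 69.067 - 68.515 = 0.5520

0.5520


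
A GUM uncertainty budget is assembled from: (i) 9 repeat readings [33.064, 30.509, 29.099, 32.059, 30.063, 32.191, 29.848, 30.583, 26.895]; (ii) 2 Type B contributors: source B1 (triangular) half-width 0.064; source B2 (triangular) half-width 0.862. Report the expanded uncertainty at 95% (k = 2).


mean = (33.064 + 30.509 + 29.099 + 32.059 + 30.063 + 32.191 + 29.848 + 30.583 + 26.895) / 9 = 30.479
s = sqrt(sum((x - mean)^2)/(n-1)) = 1.852092
u_A = s / sqrt(n) = 1.852092 / sqrt(9) = 0.617364
u_B1 = 0.064 / sqrt(6) = 0.026127891
u_B2 = 0.862 / sqrt(6) = 0.35191003
uc = sqrt(0.617364^2 + 0.026127891^2 + 0.35191003^2) = 0.7110989
U = k * uc = 2 * 0.7110989
U = 1.4222

1.4222


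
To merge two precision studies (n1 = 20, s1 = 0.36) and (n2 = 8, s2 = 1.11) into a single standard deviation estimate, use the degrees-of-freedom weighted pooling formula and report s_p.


s_p = sqrt(((n1-1)*s1^2 + (n2-1)*s2^2) / (n1+n2-2))
numerator = (20-1)*0.36^2 + (8-1)*1.11^2 = 2.4624 + 8.6247 = 11.0871
denominator = 20 + 8 - 2 = 26
s_p^2 = 11.0871 / 26 = 0.42642692
s_p = sqrt(0.42642692) = 0.6530

0.6530


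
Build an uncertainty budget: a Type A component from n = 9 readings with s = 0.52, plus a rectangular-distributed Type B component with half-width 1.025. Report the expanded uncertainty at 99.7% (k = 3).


u_A = s / sqrt(n) = 0.52 / sqrt(9) = 0.17333333
u_B = half_width / sqrt(3) = 1.025 / sqrt(3) = 0.59178403
uc = sqrt(u_A^2 + u_B^2) = sqrt(0.17333333^2 + 0.59178403^2) = 0.6166464
U = k * uc = 3 * 0.6166464
U = 1.8499

1.8499


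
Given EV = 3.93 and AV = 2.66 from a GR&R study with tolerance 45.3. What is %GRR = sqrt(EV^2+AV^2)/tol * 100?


GRR = sqrt(EV^2 + AV^2) = sqrt(3.93^2 + 2.66^2) = 4.7455769
%GRR = GRR / tol * 100 = 4.7455769 / 45.3 * 100
%GRR = 10.4759

10.4759


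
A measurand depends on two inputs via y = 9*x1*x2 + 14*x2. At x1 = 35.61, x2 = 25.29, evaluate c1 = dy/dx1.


y = 9*x1*x2 + 14*x2
dy/dx1 = 9*x2
Evaluate at x2 = 25.29: c1 = 9 * 25.29
c1 = 227.6100

227.6100


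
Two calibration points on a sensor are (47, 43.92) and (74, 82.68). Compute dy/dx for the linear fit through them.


slope = (y2 - y1) / (x2 - x1)
= (82.68 - 43.92) / (74 - 47)
= 38.7600 / 27
= 1.4356

1.4356


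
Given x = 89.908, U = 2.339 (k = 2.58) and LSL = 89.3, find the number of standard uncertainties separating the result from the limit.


u = U / k = 2.339 / 2.58 = 0.90658915
margin = |LSL - x| = |89.3 - 89.908| = 0.608
z = margin / u = 0.608 / 0.90658915
z = 0.6706

0.6706


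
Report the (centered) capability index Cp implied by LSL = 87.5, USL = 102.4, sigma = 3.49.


Cp = (USL - LSL) / (6 * sigma)
= (102.4 - 87.5) / (6 * 3.49)
= 14.9000 / 20.9400
= 0.7116

0.7116


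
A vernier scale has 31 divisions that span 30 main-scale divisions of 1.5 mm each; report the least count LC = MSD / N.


LC = MSD / n_div
= 1.5 / 31
= 0.0484

0.0484


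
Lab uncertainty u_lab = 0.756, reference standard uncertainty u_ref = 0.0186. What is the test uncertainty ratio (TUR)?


TUR = u_lab / u_ref
= 0.756 / 0.0186
= 40.6452

40.6452


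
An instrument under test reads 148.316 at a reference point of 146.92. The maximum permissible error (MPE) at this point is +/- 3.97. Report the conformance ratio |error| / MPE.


e = indication - reference = 148.316 - 146.92 = 1.3960
|e| = 1.3960
ratio = |e| / MPE = 1.3960 / 3.97
ratio = 0.3516

0.3516


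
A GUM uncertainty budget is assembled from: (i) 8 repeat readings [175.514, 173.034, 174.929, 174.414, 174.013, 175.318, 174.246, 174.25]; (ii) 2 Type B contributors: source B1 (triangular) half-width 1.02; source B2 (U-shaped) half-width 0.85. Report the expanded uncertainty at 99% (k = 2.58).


mean = (175.514 + 173.034 + 174.929 + 174.414 + 174.013 + 175.318 + 174.246 + 174.25) / 8 = 174.46475
s = sqrt(sum((x - mean)^2)/(n-1)) = 0.79211809
u_A = s / sqrt(n) = 0.79211809 / sqrt(8) = 0.28005604
u_B1 = 1.02 / sqrt(6) = 0.41641326
u_B2 = 0.85 / sqrt(2) = 0.60104076
uc = sqrt(0.28005604^2 + 0.41641326^2 + 0.60104076^2) = 0.78299514
U = k * uc = 2.58 * 0.78299514
U = 2.0201

2.0201


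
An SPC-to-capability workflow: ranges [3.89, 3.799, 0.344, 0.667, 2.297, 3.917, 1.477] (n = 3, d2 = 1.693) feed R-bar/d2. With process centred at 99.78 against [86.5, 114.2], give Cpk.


R_bar = (3.89 + 3.799 + 0.344 + 0.667 + 2.297 + 3.917 + 1.477) / 7 = 2.3415714
sigma = R_bar / d2 = 2.3415714 / 1.693 = 1.38309
Cp = (USL - LSL)/(6*sigma) = (114.2 - 86.5)/(6*1.38309) = 3.3379
Cpu = (114.2 - 99.78)/(3*1.38309) = 3.4753
Cpl = (99.78 - 86.5)/(3*1.38309) = 3.2006
Cpk = min(Cpu, Cpl) = 3.2006

3.2006


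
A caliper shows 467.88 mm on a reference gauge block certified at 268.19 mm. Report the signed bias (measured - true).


Systematic error = measured - true
= 467.88 - 268.19
= 199.6900

199.6900


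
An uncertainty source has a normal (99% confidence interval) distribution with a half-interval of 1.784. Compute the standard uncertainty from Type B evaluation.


u_B = half_width / 2.576
u_B = 1.784 / 2.576
u_B = 0.6925

0.6925


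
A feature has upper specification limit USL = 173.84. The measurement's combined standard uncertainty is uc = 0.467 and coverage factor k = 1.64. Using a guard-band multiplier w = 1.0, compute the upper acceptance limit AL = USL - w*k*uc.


U = k * uc = 1.64 * 0.467 = 0.76588
guard band g = w * U = 1.0 * 0.76588 = 0.76588
AL = USL - g = 173.84 - 0.76588
AL = 173.0741

173.0741


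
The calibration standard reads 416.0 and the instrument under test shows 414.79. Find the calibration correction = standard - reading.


Correction = standard - reading
= 416.0 - 414.79
= 1.2100

1.2100


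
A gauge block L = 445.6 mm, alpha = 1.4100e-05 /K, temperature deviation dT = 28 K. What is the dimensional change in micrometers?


dL = L * alpha * dT
= 445.6 * 1.4100e-05 * 28
= 0.1759229 mm
dL_um = 0.1759229 * 1000 = 175.9229 um

175.9229


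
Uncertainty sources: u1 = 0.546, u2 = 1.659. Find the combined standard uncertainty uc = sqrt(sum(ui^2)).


uc = sqrt(0.546^2 + 1.659^2)
uc = sqrt(3.050397)
uc = 1.7465

1.7465


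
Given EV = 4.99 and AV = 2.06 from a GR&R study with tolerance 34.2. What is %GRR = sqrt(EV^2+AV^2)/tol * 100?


GRR = sqrt(EV^2 + AV^2) = sqrt(4.99^2 + 2.06^2) = 5.3984905
%GRR = GRR / tol * 100 = 5.3984905 / 34.2 * 100
%GRR = 15.7851

15.7851


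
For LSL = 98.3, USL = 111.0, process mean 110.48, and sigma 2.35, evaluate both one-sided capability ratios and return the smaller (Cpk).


Cpu = (USL - mean) / (3*sigma) = (111.0 - 110.48) / (3*2.35) = 0.0738
Cpl = (mean - LSL) / (3*sigma) = (110.48 - 98.3) / (3*2.35) = 1.7277
Cpk = min(Cpu, Cpl) = 0.0738

0.0738


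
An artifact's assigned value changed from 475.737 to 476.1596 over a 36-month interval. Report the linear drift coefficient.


rate = (v2 - v1) / months
= (476.1596 - 475.737) / 36
= 0.4226 / 36
= 0.0117

0.0117


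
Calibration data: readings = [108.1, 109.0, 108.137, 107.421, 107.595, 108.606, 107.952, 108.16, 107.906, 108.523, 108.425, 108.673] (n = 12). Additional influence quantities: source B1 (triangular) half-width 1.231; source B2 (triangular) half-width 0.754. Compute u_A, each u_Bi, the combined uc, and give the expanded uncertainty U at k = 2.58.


mean = (108.1 + 109.0 + 108.137 + 107.421 + 107.595 + 108.606 + 107.952 + 108.16 + 107.906 + 108.523 + 108.425 + 108.673) / 12 = 108.2081667
s = sqrt(sum((x - mean)^2)/(n-1)) = 0.45915868
u_A = s / sqrt(n) = 0.45915868 / sqrt(12) = 0.13254769
u_B1 = 1.231 / sqrt(6) = 0.50255365
u_B2 = 0.754 / sqrt(6) = 0.30781921
uc = sqrt(0.13254769^2 + 0.50255365^2 + 0.30781921^2) = 0.60405441
U = k * uc = 2.58 * 0.60405441
U = 1.5585

1.5585


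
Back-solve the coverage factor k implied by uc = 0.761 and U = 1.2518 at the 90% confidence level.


k = U / uc
k = 1.2518 / 0.761
k = 1.645

1.645


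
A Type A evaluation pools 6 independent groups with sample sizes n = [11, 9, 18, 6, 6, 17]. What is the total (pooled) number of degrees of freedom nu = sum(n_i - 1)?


nu = sum_i (n_i - 1)
nu = ((11 - 1) + (9 - 1) + (18 - 1) + (6 - 1) + (6 - 1) + (17 - 1))
nu = 10 + 8 + 17 + 5 + 5 + 16
nu = 61

61


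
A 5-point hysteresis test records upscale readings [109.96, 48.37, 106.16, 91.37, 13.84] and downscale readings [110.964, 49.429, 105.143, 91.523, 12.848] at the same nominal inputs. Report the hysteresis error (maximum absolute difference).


|109.96 - 110.964| = 1.0040
|48.37 - 49.429| = 1.0590
|106.16 - 105.143| = 1.0170
|91.37 - 91.523| = 0.1530
|13.84 - 12.848| = 0.9920
hysteresis = max(diffs) = 1.0590

1.0590


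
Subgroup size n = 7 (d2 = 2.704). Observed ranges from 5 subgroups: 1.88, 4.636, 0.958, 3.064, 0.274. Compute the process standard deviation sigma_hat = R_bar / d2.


R_bar = (1.88 + 4.636 + 0.958 + 3.064 + 0.274) / 5
R_bar = 10.812 / 5 = 2.1624
sigma_hat = R_bar / d2 = 2.1624 / 2.704 = 0.7997

0.7997


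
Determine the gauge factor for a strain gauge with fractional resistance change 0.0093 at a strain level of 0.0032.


GF = (dR/R) / epsilon
= 0.0093 / 0.0032
= 2.9062

2.9062


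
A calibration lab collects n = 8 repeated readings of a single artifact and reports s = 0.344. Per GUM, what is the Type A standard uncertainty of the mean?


u_A = s / sqrt(n)
u_A = 0.344 / sqrt(8)
u_A = 0.344 / 2.8284271
u_A = 0.1216

0.1216


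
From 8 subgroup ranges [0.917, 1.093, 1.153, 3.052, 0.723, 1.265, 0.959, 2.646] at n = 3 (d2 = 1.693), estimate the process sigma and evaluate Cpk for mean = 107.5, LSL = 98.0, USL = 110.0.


R_bar = (0.917 + 1.093 + 1.153 + 3.052 + 0.723 + 1.265 + 0.959 + 2.646) / 8 = 1.476
sigma = R_bar / d2 = 1.476 / 1.693 = 0.87182516
Cp = (USL - LSL)/(6*sigma) = (110.0 - 98.0)/(6*0.87182516) = 2.2940
Cpu = (110.0 - 107.5)/(3*0.87182516) = 0.9558
Cpl = (107.5 - 98.0)/(3*0.87182516) = 3.6322
Cpk = min(Cpu, Cpl) = 0.9558

0.9558


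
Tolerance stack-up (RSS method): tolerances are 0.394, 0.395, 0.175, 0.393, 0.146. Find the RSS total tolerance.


RSS = sqrt(0.394^2 + 0.395^2 + 0.175^2 + 0.393^2 + 0.146^2)
= sqrt(0.517651)
= 0.7195

0.7195


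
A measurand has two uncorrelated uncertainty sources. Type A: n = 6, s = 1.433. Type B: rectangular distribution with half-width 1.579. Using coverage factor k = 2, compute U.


u_A = s / sqrt(n) = 1.433 / sqrt(6) = 0.5850198
u_B = half_width / sqrt(3) = 1.579 / sqrt(3) = 0.91163608
uc = sqrt(u_A^2 + u_B^2) = sqrt(0.5850198^2 + 0.91163608^2) = 1.0832029
U = k * uc = 2 * 1.0832029
U = 2.1664

2.1664


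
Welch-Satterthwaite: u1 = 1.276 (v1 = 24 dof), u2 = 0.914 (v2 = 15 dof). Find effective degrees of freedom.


uc = sqrt(u1^2 + u2^2) = sqrt(1.276^2 + 0.914^2) = 1.569577
v_eff = uc^4 / (u1^4/v1 + u2^4/v2)
= 1.569577^4 / (1.276^4/24 + 0.914^4/15)
= 6.0691868 / 0.15698231
v_eff = 38.6616

38.6616


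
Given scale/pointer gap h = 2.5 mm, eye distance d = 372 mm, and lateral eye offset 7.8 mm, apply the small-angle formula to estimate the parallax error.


error = h * offset / d
= 2.5 * 7.8 / 372
= 0.0524

0.0524


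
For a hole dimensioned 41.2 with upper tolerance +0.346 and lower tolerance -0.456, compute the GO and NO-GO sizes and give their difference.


GO = nominal - lower_tol (smallest hole = maximum material condition)
GO = 41.2 - 0.456 = 40.744
NO-GO = nominal + upper_tol (largest hole = least material condition)
NO-GO = 41.2 + 0.346 = 41.546
spread = NO-GO - GO = 41.546 - 40.744 = 0.8020

0.8020


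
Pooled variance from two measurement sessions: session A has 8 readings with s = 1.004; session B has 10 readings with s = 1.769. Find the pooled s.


s_p = sqrt(((n1-1)*s1^2 + (n2-1)*s2^2) / (n1+n2-2))
numerator = (8-1)*1.004^2 + (10-1)*1.769^2 = 7.056112 + 28.164249 = 35.220361
denominator = 8 + 10 - 2 = 16
s_p^2 = 35.220361 / 16 = 2.2012726
s_p = sqrt(2.2012726) = 1.4837

1.4837


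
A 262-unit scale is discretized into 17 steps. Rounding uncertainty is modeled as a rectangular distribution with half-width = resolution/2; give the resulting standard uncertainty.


resolution = range / divisions
resolution = 262 / 17 = 15.411765
u_res = resolution / (2*sqrt(3))
u_res = 15.411765 / 3.4641016
u_res = 4.4490

4.4490


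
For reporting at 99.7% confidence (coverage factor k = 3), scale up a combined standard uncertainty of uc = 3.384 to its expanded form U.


U = k * uc
U = 3 * 3.384
U = 10.1520

10.1520


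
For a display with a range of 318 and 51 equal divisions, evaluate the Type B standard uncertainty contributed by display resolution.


resolution = range / divisions
resolution = 318 / 51 = 6.2352941
u_res = resolution / (2*sqrt(3))
u_res = 6.2352941 / 3.4641016
u_res = 1.8000

1.8000


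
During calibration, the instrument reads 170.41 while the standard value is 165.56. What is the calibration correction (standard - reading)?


Correction = standard - reading
= 165.56 - 170.41
= -4.8500

-4.8500


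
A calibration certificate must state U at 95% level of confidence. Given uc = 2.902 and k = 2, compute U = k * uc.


U = k * uc
U = 2 * 2.902
U = 5.8040

5.8040


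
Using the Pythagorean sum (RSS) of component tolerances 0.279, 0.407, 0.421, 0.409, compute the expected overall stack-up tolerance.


RSS = sqrt(0.279^2 + 0.407^2 + 0.421^2 + 0.409^2)
= sqrt(0.588012)
= 0.7668

0.7668


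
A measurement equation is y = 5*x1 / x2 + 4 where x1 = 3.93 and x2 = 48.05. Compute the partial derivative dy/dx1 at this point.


y = 5*x1 / x2 + 4
dy/dx1 = 5/x2
Evaluate at x2 = 48.05: c1 = 5 / 48.05
c1 = 0.1041

0.1041


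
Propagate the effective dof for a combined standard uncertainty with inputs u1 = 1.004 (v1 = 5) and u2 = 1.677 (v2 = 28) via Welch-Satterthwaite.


uc = sqrt(u1^2 + u2^2) = sqrt(1.004^2 + 1.677^2) = 1.9545703
v_eff = uc^4 / (u1^4/v1 + u2^4/v2)
= 1.9545703^4 / (1.004^4/5 + 1.677^4/28)
= 14.595036 / 0.48569048
v_eff = 30.0501

30.0501


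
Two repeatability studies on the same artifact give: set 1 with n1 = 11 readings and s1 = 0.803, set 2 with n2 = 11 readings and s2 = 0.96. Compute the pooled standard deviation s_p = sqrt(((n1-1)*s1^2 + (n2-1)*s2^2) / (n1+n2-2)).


s_p = sqrt(((n1-1)*s1^2 + (n2-1)*s2^2) / (n1+n2-2))
numerator = (11-1)*0.803^2 + (11-1)*0.96^2 = 6.44809 + 9.216 = 15.66409
denominator = 11 + 11 - 2 = 20
s_p^2 = 15.66409 / 20 = 0.7832045
s_p = sqrt(0.7832045) = 0.8850

0.8850


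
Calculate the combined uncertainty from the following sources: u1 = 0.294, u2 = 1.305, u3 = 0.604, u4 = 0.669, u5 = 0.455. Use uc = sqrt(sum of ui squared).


uc = sqrt(0.294^2 + 1.305^2 + 0.604^2 + 0.669^2 + 0.455^2)
uc = sqrt(2.808863)
uc = 1.6760

1.6760


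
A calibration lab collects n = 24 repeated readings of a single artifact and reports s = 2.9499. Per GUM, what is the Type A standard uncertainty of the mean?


u_A = s / sqrt(n)
u_A = 2.9499 / sqrt(24)
u_A = 2.9499 / 4.8989795
u_A = 0.6021

0.6021


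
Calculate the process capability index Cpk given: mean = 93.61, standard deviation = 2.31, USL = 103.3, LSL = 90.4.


Cpu = (USL - mean) / (3*sigma) = (103.3 - 93.61) / (3*2.31) = 1.3983
Cpl = (mean - LSL) / (3*sigma) = (93.61 - 90.4) / (3*2.31) = 0.4632
Cpk = min(Cpu, Cpl) = 0.4632

0.4632


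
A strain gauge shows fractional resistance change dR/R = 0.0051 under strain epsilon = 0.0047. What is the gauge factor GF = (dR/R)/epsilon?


GF = (dR/R) / epsilon
= 0.0051 / 0.0047
= 1.0851

1.0851


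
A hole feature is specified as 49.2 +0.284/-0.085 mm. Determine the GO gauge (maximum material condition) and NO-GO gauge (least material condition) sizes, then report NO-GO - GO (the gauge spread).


GO = nominal - lower_tol (smallest hole = maximum material condition)
GO = 49.2 - 0.085 = 49.115
NO-GO = nominal + upper_tol (largest hole = least material condition)
NO-GO = 49.2 + 0.284 = 49.484
spread = NO-GO - GO = 49.484 - 49.115 = 0.3690

0.3690


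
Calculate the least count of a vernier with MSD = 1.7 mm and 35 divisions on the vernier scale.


LC = MSD / n_div
= 1.7 / 35
= 0.0486

0.0486


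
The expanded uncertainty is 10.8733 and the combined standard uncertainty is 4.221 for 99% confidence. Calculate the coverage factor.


k = U / uc
k = 10.8733 / 4.221
k = 2.576

2.576


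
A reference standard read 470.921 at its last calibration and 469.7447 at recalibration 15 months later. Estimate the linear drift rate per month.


rate = (v2 - v1) / months
= (469.7447 - 470.921) / 15
= -1.1763 / 15
= -0.0784

-0.0784


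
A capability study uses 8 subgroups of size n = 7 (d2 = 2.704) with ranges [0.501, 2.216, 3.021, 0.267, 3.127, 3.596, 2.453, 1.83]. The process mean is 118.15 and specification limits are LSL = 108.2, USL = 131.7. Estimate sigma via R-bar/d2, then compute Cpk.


R_bar = (0.501 + 2.216 + 3.021 + 0.267 + 3.127 + 3.596 + 2.453 + 1.83) / 8 = 2.126375
sigma = R_bar / d2 = 2.126375 / 2.704 = 0.78638129
Cp = (USL - LSL)/(6*sigma) = (131.7 - 108.2)/(6*0.78638129) = 4.9806
Cpu = (131.7 - 118.15)/(3*0.78638129) = 5.7436
Cpl = (118.15 - 108.2)/(3*0.78638129) = 4.2176
Cpk = min(Cpu, Cpl) = 4.2176

4.2176


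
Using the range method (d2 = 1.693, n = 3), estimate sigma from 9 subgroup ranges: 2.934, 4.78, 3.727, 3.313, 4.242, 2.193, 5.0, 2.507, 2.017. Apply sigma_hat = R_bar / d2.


R_bar = (2.934 + 4.78 + 3.727 + 3.313 + 4.242 + 2.193 + 5.0 + 2.507 + 2.017) / 9
R_bar = 30.713 / 9 = 3.4125556
sigma_hat = R_bar / d2 = 3.4125556 / 1.693 = 2.0157

2.0157


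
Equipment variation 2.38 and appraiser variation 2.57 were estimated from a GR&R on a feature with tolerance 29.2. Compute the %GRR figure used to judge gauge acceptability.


GRR = sqrt(EV^2 + AV^2) = sqrt(2.38^2 + 2.57^2) = 3.5027561
%GRR = GRR / tol * 100 = 3.5027561 / 29.2 * 100
%GRR = 11.9957

11.9957


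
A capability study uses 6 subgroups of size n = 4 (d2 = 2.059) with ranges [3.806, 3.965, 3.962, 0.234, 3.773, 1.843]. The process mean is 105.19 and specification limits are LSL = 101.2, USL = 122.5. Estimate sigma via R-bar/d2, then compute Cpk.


R_bar = (3.806 + 3.965 + 3.962 + 0.234 + 3.773 + 1.843) / 6 = 2.9305
sigma = R_bar / d2 = 2.9305 / 2.059 = 1.4232637
Cp = (USL - LSL)/(6*sigma) = (122.5 - 101.2)/(6*1.4232637) = 2.4943
Cpu = (122.5 - 105.19)/(3*1.4232637) = 4.0541
Cpl = (105.19 - 101.2)/(3*1.4232637) = 0.9345
Cpk = min(Cpu, Cpl) = 0.9345

0.9345


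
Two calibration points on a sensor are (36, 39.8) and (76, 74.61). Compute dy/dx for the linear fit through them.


slope = (y2 - y1) / (x2 - x1)
= (74.61 - 39.8) / (76 - 36)
= 34.8100 / 40
= 0.8703

0.8703


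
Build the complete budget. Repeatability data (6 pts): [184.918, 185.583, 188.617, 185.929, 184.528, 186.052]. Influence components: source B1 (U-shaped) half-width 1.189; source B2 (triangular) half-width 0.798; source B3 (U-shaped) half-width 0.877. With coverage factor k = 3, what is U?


mean = (184.918 + 185.583 + 188.617 + 185.929 + 184.528 + 186.052) / 6 = 185.9378333
s = sqrt(sum((x - mean)^2)/(n-1)) = 1.4383771
u_A = s / sqrt(n) = 1.4383771 / sqrt(6) = 0.58721499
u_B1 = 1.189 / sqrt(2) = 0.84074996
u_B2 = 0.798 / sqrt(6) = 0.32578214
u_B3 = 0.877 / sqrt(2) = 0.62013265
uc = sqrt(0.58721499^2 + 0.84074996^2 + 0.32578214^2 + 0.62013265^2) = 1.2419261
U = k * uc = 3 * 1.2419261
U = 3.7258

3.7258


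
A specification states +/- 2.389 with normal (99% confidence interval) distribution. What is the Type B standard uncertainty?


u_B = half_width / 2.576
u_B = 2.389 / 2.576
u_B = 0.9274

0.9274


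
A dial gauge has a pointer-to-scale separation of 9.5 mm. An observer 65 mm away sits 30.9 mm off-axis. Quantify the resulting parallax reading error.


error = h * offset / d
= 9.5 * 30.9 / 65
= 4.5162

4.5162


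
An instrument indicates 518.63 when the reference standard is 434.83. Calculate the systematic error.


Systematic error = measured - true
= 518.63 - 434.83
= 83.8000

83.8000


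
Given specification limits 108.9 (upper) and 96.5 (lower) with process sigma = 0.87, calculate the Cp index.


Cp = (USL - LSL) / (6 * sigma)
= (108.9 - 96.5) / (6 * 0.87)
= 12.4000 / 5.2200
= 2.3755

2.3755
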